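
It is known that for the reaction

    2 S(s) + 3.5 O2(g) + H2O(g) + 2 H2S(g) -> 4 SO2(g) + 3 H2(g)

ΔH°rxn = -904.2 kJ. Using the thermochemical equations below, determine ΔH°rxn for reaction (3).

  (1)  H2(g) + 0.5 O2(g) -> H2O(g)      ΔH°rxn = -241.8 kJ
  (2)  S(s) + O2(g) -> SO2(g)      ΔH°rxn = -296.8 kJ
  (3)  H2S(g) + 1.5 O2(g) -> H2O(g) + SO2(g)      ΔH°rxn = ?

(1) reversed and × 3 (H2(g) must end up as a product; ×3 to match 3 H2(g) in the target): (-3)·(-241.8) = +725.4 kJ
(2) × 2 (scale by 2 for the 2 S(s)): (2)·(-296.8) = -593.6 kJ
(3) × 2 (×2 to match 2 H2S(g) in the target): contributes 2·x
-904.2 = (+725.4) + (-593.6) + 2·x
x = (-904.2 − (+131.8)) / (2) = -518.0 kJ

ΔH°rxn = -518.0 kJ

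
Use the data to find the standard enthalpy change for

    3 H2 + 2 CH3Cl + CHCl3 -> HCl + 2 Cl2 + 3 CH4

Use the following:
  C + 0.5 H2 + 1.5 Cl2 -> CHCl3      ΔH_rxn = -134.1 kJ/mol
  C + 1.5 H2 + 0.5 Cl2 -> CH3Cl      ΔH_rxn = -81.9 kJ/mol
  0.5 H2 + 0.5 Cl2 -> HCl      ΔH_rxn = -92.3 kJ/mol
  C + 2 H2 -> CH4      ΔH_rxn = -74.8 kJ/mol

ΔH_rxn = -18.8 kJ/mol

equation 1 reversed (reverse to put CHCl3 on the reactant side): +134.1 kJ/mol
equation 2 reversed and × 2 (CH3Cl must end up as a reactant; scale by 2 for the 2 CH3Cl): (-2)·(-81.9) = +163.8 kJ/mol
equation 3 as written (HCl already on the product side): -92.3 kJ/mol
equation 4 × 3 (×3 to match 3 CH4 in the target): (3)·(-74.8) = -224.4 kJ/mol
ΔH_rxn = (+134.1) + (+163.8) + (-92.3) + (-224.4) = -18.8 kJ/mol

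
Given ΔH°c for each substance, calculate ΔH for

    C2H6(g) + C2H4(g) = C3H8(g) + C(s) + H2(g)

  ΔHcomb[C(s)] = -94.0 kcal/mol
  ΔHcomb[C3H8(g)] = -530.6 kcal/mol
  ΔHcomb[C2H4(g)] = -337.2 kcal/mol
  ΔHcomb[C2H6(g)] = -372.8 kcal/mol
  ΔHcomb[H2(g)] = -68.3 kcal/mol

ΔH = -17.1 kcal/mol

With combustion enthalpies, reactants minus products:
= [1·(-372.8) + 1·(-337.2)] − [1·(-530.6) + 1·(-94.0) + 1·(-68.3)]
= -17.1 kcal/mol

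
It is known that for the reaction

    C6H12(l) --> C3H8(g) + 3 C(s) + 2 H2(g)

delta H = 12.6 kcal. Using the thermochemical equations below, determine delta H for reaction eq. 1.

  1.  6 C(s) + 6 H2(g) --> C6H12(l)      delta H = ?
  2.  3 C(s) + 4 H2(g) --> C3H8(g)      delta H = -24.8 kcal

eq. 1 reversed: contributes −x
eq. 2 as written: -24.8 kcal
+12.6 = (-24.8) − x
x = (+12.6 − (-24.8)) / (-1) = -37.4 kcal

delta H = -37.4 kcal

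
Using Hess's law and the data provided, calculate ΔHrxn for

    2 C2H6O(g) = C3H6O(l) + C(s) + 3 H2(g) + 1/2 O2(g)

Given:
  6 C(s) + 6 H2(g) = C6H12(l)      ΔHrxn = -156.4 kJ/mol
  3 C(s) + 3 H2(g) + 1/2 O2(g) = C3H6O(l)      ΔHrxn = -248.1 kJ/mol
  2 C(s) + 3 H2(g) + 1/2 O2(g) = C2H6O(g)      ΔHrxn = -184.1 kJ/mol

equation 1: not needed.
equation 2 as written: -248.1 kJ/mol
equation 3 reversed and × 2: (-2)·(-184.1) = +368.2 kJ/mol
Summing the manipulated equations, ΔHrxn = (-248.1) + (+368.2) = 120.1 kJ/mol

ΔHrxn = 120.1 kJ/mol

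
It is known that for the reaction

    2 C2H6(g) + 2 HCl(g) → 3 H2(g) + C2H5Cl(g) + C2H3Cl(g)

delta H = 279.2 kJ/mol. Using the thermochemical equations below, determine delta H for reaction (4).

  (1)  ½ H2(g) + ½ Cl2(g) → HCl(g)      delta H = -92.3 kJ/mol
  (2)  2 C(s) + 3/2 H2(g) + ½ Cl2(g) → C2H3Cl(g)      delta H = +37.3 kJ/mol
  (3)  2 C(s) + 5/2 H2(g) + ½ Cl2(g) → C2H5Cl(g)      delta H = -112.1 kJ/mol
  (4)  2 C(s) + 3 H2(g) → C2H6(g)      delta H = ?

delta H = -84.7 kJ/mol

(1) reversed and × 2 (reverse to put HCl(g) on the reactant side; ×2 to match 2 HCl(g) in the target): (-2)·(-92.3) = +184.6 kJ/mol
(2) as written (C2H3Cl(g) already on the product side): +37.3 kJ/mol
(3) as written (C2H5Cl(g) already on the product side): -112.1 kJ/mol
(4) reversed and × 2 (C2H6(g) must end up as a reactant; scale by 2 for the 2 C2H6(g)): contributes −2·x
+279.2 = (+184.6) + (+37.3) + (-112.1) − 2·x
x = (+279.2 − (+109.8)) / (-2) = -84.7 kJ/mol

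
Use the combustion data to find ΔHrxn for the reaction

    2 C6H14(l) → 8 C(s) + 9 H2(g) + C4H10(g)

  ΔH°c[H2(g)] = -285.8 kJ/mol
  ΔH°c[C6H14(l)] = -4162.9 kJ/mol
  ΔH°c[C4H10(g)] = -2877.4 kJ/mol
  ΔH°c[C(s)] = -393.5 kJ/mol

ΔHrxn = 271.8 kJ/mol

With combustion enthalpies, reactants minus products:
= [2·(-4162.9)] − [8·(-393.5) + 9·(-285.8) + 1·(-2877.4)]
= 271.8 kJ/mol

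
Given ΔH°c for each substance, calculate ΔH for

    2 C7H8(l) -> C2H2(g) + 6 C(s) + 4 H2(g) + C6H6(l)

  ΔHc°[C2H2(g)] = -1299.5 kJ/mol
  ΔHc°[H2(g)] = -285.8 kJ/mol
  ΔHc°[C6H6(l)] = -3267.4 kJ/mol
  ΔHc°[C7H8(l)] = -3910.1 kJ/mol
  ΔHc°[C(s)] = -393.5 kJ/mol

ΔH = 250.9 kJ/mol

Using ΔH = Σ nΔHc°(reactants) − Σ nΔHc°(products):
= [2·(-3910.1)] − [1·(-1299.5) + 6·(-393.5) + 4·(-285.8) + 1·(-3267.4)]
= 250.9 kJ/mol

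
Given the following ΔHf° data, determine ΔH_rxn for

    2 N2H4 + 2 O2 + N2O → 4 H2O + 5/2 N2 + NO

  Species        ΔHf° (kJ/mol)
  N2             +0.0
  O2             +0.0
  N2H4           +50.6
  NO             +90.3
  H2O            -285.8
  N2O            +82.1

ΔH°rxn = Σ nΔHf°(products) − Σ nΔHf°(reactants).
Products: 4·(-285.8) + 5/2·(+0.0) + 1·(+90.3) = -1052.9
Reactants: 2·(+50.6) + 2·(+0.0) + 1·(+82.1) = +183.3
ΔH_rxn = (-1052.9) − (+183.3) = -1236.2 kJ/mol

ΔH_rxn = -1236.2 kJ/mol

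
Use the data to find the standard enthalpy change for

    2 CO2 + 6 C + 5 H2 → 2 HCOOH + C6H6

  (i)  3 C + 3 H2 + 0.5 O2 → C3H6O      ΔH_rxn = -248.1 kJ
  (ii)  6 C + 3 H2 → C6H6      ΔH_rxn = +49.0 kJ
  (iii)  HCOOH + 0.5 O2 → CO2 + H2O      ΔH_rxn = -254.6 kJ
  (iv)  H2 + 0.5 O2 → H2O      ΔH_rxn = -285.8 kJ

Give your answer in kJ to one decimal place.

(i): not needed.
(ii) as written: +49.0 kJ
(iii) reversed and × 2: (-2)·(-254.6) = +509.2 kJ
(iv) × 2: (2)·(-285.8) = -571.6 kJ
ΔH_rxn = (+49.0) + (+509.2) + (-571.6) = -13.4 kJ

ΔH_rxn = -13.4 kJ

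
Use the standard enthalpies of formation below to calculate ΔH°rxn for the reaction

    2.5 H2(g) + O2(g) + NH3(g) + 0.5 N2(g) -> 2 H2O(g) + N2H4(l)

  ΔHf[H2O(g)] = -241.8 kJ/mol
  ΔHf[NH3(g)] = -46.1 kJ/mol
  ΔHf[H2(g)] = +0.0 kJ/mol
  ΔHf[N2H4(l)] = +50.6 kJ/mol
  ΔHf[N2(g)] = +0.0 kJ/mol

ΔH°rxn = -386.9 kJ/mol

Products: 2·(-241.8) + 1·(+50.6) = -433.0
Reactants: 5/2·(+0.0) + 1·(+0.0) + 1·(-46.1) + 1/2·(+0.0) = -46.1
ΔH°rxn = (-433.0) − (-46.1) = -386.9 kJ/mol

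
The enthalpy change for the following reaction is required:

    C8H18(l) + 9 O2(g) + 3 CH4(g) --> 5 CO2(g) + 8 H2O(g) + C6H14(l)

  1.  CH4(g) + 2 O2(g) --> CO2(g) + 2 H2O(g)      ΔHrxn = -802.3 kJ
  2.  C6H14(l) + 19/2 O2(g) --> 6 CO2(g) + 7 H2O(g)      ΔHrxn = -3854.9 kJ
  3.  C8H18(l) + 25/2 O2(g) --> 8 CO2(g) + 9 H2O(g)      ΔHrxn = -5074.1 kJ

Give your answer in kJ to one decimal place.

eq. 1 × 3: (3)·(-802.3) = -2406.9 kJ
eq. 2 reversed: +3854.9 kJ
eq. 3 as written: -5074.1 kJ
Summing the manipulated equations, ΔHrxn = (3)·(-802.3) + (-1)·(-3854.9) + (1)·(-5074.1) = -3626.1 kJ

ΔHrxn = -3626.1 kJ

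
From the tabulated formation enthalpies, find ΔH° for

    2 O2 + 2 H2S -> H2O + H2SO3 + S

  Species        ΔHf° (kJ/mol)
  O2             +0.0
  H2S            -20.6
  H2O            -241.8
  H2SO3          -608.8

Products: 1·(-241.8) + 1·(-608.8) + 1·(+0.0) = -850.6
Reactants: 2·(+0.0) + 2·(-20.6) = -41.2
ΔH° = (-850.6) − (-41.2) = -809.4 kJ/mol

ΔH° = -809.4 kJ/mol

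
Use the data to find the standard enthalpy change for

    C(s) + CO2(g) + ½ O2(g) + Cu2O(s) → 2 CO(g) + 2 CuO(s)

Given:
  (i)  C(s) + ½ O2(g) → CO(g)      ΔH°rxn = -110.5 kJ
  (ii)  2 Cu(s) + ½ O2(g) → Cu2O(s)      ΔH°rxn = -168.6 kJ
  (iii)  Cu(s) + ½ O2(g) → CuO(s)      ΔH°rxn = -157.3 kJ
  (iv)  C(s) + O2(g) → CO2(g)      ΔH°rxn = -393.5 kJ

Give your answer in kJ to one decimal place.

(i) × 2: (2)·(-110.5) = -221.0 kJ
(ii) reversed: +168.6 kJ
(iii) × 2: (2)·(-157.3) = -314.6 kJ
(iv) reversed: +393.5 kJ
Combining the equations, ΔH°rxn = (-221.0) + (+168.6) + (-314.6) + (+393.5) = 26.5 kJ

ΔH°rxn = 26.5 kJ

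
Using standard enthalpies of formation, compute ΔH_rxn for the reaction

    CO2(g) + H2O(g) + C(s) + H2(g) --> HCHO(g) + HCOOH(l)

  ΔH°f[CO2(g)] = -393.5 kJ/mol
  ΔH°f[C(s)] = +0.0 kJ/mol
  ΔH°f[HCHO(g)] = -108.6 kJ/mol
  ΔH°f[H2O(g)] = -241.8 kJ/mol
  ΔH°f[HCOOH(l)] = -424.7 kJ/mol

ΔH_rxn = 102.0 kJ/mol

ΔH°rxn = Σ nΔHf°(products) − Σ nΔHf°(reactants).
Products: 1·(-108.6) + 1·(-424.7) = -533.3
Reactants: 1·(-393.5) + 1·(-241.8) + 1·(+0.0) + 1·(+0.0) = -635.3
ΔH_rxn = (-533.3) − (-635.3) = 102.0 kJ/mol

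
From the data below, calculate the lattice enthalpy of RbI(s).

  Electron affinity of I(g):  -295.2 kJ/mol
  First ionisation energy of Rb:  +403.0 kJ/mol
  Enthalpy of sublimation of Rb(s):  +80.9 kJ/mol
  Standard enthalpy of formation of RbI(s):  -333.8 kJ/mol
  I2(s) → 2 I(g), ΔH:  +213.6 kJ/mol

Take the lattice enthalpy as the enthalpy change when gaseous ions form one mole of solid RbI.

U = -629.3 kJ/mol

ΔHf° = 1·ΔHsub + 1·(ΣIE) + 1/2·D(I2) + 1·EA + U
-333.8 = 1·(+80.9) + 1·(+403.0) + 1/2·(+213.6) + 1·(-295.2) + U
U = -333.8 − (+295.5) = -629.3 kJ/mol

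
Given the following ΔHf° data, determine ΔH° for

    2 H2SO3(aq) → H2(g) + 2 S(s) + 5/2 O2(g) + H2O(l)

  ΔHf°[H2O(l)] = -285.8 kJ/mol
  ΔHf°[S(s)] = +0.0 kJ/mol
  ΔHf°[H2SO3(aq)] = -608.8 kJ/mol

ΔH° = 931.8 kJ/mol

Products: 1·(+0.0) + 2·(+0.0) + 5/2·(+0.0) + 1·(-285.8) = -285.8
Reactants: 2·(-608.8) = -1217.6
ΔH° = (-285.8) − (-1217.6) = 931.8 kJ/mol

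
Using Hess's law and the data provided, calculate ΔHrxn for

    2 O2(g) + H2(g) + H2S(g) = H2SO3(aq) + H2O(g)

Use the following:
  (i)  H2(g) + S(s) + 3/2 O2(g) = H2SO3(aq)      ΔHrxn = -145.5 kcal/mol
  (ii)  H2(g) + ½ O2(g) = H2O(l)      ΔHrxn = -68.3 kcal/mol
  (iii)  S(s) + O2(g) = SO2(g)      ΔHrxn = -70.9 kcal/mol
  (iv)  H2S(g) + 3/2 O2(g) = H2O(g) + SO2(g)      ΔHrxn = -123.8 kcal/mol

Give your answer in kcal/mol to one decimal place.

(i) as written: -145.5 kcal/mol
(ii): not needed.
(iii) reversed: +70.9 kcal/mol
(iv) as written: -123.8 kcal/mol
ΔHrxn = (-145.5) + (+70.9) + (-123.8) = -198.4 kcal/mol

ΔHrxn = -198.4 kcal/mol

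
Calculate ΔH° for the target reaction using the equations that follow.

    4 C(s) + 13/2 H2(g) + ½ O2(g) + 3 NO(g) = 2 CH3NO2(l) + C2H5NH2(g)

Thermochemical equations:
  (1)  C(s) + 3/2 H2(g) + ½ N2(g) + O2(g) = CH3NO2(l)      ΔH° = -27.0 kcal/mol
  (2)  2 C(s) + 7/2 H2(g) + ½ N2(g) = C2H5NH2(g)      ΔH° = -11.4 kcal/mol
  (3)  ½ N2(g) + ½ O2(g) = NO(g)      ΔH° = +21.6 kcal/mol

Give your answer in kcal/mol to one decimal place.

(1) × 2 (×2 to match 2 CH3NO2(l) in the target): (2)·(-27.0) = -54.0 kcal/mol
(2) as written (C2H5NH2(g) already on the product side): -11.4 kcal/mol
(3) reversed and × 3 (reverse to put NO(g) on the reactant side; scale by 3 for the 3 NO(g)): (-3)·(+21.6) = -64.8 kcal/mol
ΔH° = (-54.0) + (-11.4) + (-64.8) = -130.2 kcal/mol

ΔH° = -130.2 kcal/mol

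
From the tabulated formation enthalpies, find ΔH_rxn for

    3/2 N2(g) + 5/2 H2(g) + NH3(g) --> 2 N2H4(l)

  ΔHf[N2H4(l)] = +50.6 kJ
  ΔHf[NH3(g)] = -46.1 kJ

Products: 2·(+50.6) = +101.2
Reactants: 3/2·(+0.0) + 5/2·(+0.0) + 1·(-46.1) = -46.1
ΔH_rxn = (+101.2) − (-46.1) = 147.3 kJ

ΔH_rxn = 147.3 kJ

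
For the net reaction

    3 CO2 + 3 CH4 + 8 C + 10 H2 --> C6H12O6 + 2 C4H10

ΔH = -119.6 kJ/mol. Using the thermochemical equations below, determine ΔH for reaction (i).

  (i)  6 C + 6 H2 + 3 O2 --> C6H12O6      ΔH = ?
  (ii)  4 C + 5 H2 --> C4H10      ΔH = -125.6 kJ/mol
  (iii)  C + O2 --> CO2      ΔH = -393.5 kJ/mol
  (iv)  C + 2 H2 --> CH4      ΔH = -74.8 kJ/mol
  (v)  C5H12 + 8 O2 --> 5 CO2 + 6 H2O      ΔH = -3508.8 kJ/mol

(i) as written: contributes x
(ii) × 2: (2)·(-125.6) = -251.2 kJ/mol
(iii) reversed and × 3: (-3)·(-393.5) = +1180.5 kJ/mol
(iv) reversed and × 3: (-3)·(-74.8) = +224.4 kJ/mol
(v): not needed.
-119.6 = (-251.2) + (+1180.5) + (+224.4) + x
x = (-119.6 − (+1153.7)) / (1) = -1273.3 kJ/mol

ΔH = -1273.3 kJ/mol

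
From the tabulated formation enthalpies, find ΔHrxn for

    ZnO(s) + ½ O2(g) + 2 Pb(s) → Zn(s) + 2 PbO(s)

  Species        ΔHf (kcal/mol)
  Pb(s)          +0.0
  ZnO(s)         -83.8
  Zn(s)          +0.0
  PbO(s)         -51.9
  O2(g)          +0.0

ΔH°rxn = Σ nΔHf°(products) − Σ nΔHf°(reactants).
Products: 1·(+0.0) + 2·(-51.9) = -103.8
Reactants: 1·(-83.8) + 1/2·(+0.0) + 2·(+0.0) = -83.8
ΔHrxn = (-103.8) − (-83.8) = -20.0 kcal/mol

ΔHrxn = -20.0 kcal/mol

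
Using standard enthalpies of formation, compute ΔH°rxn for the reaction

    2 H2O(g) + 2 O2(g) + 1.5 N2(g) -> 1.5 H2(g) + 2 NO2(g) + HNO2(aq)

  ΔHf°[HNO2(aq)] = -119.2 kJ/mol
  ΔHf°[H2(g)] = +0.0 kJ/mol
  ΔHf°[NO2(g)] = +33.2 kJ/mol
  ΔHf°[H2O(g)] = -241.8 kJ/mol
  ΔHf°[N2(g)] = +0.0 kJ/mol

ΔH°rxn = 430.8 kJ/mol

ΔH°rxn = Σ nΔHf°(products) − Σ nΔHf°(reactants).
Products: 3/2·(+0.0) + 2·(+33.2) + 1·(-119.2) = -52.8
Reactants: 2·(-241.8) + 2·(+0.0) + 3/2·(+0.0) = -483.6
ΔH°rxn = (-52.8) − (-483.6) = 430.8 kJ/mol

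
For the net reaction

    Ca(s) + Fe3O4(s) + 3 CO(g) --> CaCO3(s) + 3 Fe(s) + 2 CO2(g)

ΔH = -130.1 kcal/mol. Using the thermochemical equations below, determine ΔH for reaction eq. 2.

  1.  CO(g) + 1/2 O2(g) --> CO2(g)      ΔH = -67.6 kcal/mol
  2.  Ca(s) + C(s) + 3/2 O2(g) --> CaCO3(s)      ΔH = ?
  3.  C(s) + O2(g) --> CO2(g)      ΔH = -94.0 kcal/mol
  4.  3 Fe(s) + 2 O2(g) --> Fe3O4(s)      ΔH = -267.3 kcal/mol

ΔH = -288.6 kcal/mol

eq. 1 × 3 (scale by 3 for the 3 CO(g)): (3)·(-67.6) = -202.8 kcal/mol
eq. 2 as written (CaCO3(s) already on the product side): contributes x
eq. 3 reversed: +94.0 kcal/mol
eq. 4 reversed (Fe3O4(s) must end up as a reactant): +267.3 kcal/mol
-130.1 = (-202.8) + (+94.0) + (+267.3) + x
x = (-130.1 − (+158.5)) / (1) = -288.6 kcal/mol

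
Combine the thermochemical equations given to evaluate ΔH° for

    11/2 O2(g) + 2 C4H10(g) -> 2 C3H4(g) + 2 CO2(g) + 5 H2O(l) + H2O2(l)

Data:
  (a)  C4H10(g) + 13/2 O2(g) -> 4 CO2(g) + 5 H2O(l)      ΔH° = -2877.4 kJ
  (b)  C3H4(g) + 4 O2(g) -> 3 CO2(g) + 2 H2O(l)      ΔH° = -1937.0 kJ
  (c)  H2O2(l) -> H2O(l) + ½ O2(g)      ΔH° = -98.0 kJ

(a) × 2: (2)·(-2877.4) = -5754.8 kJ
(b) reversed and × 2: (-2)·(-1937.0) = +3874.0 kJ
(c) reversed: +98.0 kJ
Combining the equations, ΔH° = (-5754.8) + (+3874.0) + (+98.0) = -1782.8 kJ

ΔH° = -1782.8 kJ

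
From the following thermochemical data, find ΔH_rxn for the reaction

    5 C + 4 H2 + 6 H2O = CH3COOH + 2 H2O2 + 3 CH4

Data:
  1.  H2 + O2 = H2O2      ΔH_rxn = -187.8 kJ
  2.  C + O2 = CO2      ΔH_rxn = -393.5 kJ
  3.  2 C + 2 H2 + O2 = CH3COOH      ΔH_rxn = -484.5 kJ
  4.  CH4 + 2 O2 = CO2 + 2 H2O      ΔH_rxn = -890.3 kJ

ΔH_rxn = 630.3 kJ

eq. 1 × 2 (scale by 2 for the 2 H2O2): (2)·(-187.8) = -375.6 kJ
eq. 2 × 3: (3)·(-393.5) = -1180.5 kJ
eq. 3 as written (CH3COOH already on the product side): -484.5 kJ
eq. 4 reversed and × 3 (reverse to put CH4 on the product side; ×3 to match 3 CH4 in the target): (-3)·(-890.3) = +2670.9 kJ
Summing the manipulated equations, ΔH_rxn = (2)·(-187.8) + (3)·(-393.5) + (1)·(-484.5) + (-3)·(-890.3) = 630.3 kJ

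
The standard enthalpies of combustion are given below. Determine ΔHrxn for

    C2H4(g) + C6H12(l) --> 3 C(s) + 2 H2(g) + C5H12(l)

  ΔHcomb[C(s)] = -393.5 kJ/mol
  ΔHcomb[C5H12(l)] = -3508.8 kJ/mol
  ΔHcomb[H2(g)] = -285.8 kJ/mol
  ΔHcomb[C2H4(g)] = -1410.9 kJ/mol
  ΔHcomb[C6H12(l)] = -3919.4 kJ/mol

Using ΔH = Σ nΔHc°(reactants) − Σ nΔHc°(products):
= [1·(-1410.9) + 1·(-3919.4)] − [3·(-393.5) + 2·(-285.8) + 1·(-3508.8)]
= -69.4 kJ/mol

ΔHrxn = -69.4 kJ/mol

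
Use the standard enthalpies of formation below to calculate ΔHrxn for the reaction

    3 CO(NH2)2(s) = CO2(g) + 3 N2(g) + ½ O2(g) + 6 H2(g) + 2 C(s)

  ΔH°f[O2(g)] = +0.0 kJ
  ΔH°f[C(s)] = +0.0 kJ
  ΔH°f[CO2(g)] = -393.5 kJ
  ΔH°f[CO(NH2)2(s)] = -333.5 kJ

Products: 1·(-393.5) + 3·(+0.0) + 1/2·(+0.0) + 6·(+0.0) + 2·(+0.0) = -393.5
Reactants: 3·(-333.5) = -1000.5
ΔHrxn = (-393.5) − (-1000.5) = 607.0 kJ

ΔHrxn = 607.0 kJ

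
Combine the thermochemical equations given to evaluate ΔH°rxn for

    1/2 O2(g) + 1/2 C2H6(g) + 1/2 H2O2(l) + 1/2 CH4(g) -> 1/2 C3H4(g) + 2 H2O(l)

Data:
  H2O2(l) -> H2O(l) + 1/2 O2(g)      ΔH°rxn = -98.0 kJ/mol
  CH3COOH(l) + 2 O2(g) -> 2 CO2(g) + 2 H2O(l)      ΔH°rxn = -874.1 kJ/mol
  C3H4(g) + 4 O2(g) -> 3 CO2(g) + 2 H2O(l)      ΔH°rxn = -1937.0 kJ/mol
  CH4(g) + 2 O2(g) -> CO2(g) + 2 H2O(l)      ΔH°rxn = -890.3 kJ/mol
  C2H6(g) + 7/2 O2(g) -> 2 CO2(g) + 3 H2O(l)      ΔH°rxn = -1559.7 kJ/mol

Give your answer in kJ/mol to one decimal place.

equation 1 × 1/2: (1/2)·(-98.0) = -49.0 kJ/mol
equation 2: not needed.
equation 3 reversed and × 1/2: (-1/2)·(-1937.0) = +968.5 kJ/mol
equation 4 × 1/2: (1/2)·(-890.3) = -445.15 kJ/mol
equation 5 × 1/2: (1/2)·(-1559.7) = -779.85 kJ/mol
Combining the equations, ΔH°rxn = (1/2)·(-98.0) + (-1/2)·(-1937.0) + (1/2)·(-890.3) + (1/2)·(-1559.7) = -305.5 kJ/mol

ΔH°rxn = -305.5 kJ/mol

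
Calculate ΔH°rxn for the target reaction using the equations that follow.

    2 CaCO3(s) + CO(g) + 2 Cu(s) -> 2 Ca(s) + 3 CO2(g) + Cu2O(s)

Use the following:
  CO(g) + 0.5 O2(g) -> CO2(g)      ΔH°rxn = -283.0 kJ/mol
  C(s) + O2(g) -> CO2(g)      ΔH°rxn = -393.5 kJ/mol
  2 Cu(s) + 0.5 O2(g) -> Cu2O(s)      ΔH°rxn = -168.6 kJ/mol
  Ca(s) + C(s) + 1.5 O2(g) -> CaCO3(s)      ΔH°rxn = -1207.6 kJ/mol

ΔH°rxn = 1176.6 kJ/mol

equation 1 as written: -283.0 kJ/mol
equation 2 × 2: (2)·(-393.5) = -787.0 kJ/mol
equation 3 as written: -168.6 kJ/mol
equation 4 reversed and × 2: (-2)·(-1207.6) = +2415.2 kJ/mol
Combining the equations, ΔH°rxn = (-283.0) + (-787.0) + (-168.6) + (+2415.2) = 1176.6 kJ/mol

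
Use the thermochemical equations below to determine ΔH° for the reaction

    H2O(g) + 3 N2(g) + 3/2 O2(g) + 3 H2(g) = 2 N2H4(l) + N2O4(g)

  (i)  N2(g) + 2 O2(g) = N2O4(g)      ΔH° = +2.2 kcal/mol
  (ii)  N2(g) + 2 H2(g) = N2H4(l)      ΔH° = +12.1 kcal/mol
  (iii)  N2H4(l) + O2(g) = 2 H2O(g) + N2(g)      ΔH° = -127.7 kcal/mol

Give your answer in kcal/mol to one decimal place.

ΔH° = 84.2 kcal/mol

(i) as written (N2O4(g) already on the product side): +2.2 kcal/mol
(ii) × 3/2 (×3/2 to match 3 H2(g) in the target): (3/2)·(+12.1) = +18.15 kcal/mol
(iii) reversed and × 1/2 (H2O(g) must end up as a reactant; scale by 1/2 for the 1 H2O(g)): (-1/2)·(-127.7) = +63.85 kcal/mol
ΔH° = (+2.2) + (+18.15) + (+63.85) = 84.2 kcal/mol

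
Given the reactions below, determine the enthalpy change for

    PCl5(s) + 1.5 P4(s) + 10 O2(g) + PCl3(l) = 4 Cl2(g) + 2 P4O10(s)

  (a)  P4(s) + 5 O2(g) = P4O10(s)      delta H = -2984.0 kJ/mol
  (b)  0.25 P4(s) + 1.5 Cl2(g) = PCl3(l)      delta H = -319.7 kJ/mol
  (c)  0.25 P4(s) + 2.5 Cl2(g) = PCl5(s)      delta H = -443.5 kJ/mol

delta H = -5204.8 kJ/mol

(a) × 2: (2)·(-2984.0) = -5968.0 kJ/mol
(b) reversed: +319.7 kJ/mol
(c) reversed: +443.5 kJ/mol
delta H = (-5968.0) + (+319.7) + (+443.5) = -5204.8 kJ/mol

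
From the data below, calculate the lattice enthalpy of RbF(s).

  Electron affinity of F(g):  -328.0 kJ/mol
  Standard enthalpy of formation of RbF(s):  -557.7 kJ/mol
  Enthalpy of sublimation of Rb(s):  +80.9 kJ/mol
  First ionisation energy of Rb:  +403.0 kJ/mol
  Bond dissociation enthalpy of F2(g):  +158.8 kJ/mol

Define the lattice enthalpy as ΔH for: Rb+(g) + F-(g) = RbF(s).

U = -793.0 kJ/mol

ΔHf° = 1·ΔHsub + 1·(ΣIE) + 1/2·D(F2) + 1·EA + U
-557.7 = 1·(+80.9) + 1·(+403.0) + 1/2·(+158.8) + 1·(-328.0) + U
U = -557.7 − (+235.3) = -793.0 kJ/mol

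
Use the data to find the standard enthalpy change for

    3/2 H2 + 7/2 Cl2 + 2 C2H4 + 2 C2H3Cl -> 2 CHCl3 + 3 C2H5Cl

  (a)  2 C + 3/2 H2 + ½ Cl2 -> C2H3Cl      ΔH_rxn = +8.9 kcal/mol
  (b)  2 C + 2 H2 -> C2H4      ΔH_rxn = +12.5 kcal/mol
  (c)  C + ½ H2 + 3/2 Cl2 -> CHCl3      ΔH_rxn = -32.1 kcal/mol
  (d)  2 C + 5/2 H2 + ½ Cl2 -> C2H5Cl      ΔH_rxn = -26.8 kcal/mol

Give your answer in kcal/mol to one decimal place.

ΔH_rxn = -187.4 kcal/mol

(a) reversed and × 2 (C2H3Cl must end up as a reactant; scale by 2 for the 2 C2H3Cl): (-2)·(+8.9) = -17.8 kcal/mol
(b) reversed and × 2 (C2H4 must end up as a reactant; scale by 2 for the 2 C2H4): (-2)·(+12.5) = -25.0 kcal/mol
(c) × 2 (×2 to match 2 CHCl3 in the target): (2)·(-32.1) = -64.2 kcal/mol
(d) × 3 (×3 to match 3 C2H5Cl in the target): (3)·(-26.8) = -80.4 kcal/mol
Summing the manipulated equations, ΔH_rxn = (-17.8) + (-25.0) + (-64.2) + (-80.4) = -187.4 kcal/mol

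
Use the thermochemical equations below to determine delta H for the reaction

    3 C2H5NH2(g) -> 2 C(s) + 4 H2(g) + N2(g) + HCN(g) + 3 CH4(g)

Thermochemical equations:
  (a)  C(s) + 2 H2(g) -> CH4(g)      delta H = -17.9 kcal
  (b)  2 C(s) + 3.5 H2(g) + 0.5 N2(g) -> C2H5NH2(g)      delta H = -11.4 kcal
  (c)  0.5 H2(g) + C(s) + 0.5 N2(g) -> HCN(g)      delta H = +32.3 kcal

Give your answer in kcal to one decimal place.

(a) × 3: (3)·(-17.9) = -53.7 kcal
(b) reversed and × 3: (-3)·(-11.4) = +34.2 kcal
(c) as written: +32.3 kcal
Since enthalpy is a state function, delta H = (3)·(-17.9) + (-3)·(-11.4) + (1)·(+32.3) = 12.8 kcal

delta H = 12.8 kcal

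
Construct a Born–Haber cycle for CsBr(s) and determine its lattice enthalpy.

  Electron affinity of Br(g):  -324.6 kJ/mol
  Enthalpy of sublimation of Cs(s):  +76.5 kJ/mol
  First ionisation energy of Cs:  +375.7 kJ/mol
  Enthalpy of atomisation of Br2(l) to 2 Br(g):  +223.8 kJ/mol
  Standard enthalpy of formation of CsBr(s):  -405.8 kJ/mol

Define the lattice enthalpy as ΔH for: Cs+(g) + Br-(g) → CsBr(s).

U = -645.3 kJ/mol

ΔHf° = 1·ΔHsub + 1·(ΣIE) + 1/2·D(Br2) + 1·EA + U
-405.8 = 1·(+76.5) + 1·(+375.7) + 1/2·(+223.8) + 1·(-324.6) + U
U = -405.8 − (+239.5) = -645.3 kJ/mol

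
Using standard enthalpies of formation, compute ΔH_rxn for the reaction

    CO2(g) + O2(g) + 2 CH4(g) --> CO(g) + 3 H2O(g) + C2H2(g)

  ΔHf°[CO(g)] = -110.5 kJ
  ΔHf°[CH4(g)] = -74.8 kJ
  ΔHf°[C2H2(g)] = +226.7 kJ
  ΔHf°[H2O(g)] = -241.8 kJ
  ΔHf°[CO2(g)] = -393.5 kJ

ΔH°rxn = Σ nΔHf°(products) − Σ nΔHf°(reactants).
Products: 1·(-110.5) + 3·(-241.8) + 1·(+226.7) = -609.2
Reactants: 1·(-393.5) + 1·(+0.0) + 2·(-74.8) = -543.1
ΔH_rxn = (-609.2) − (-543.1) = -66.1 kJ

ΔH_rxn = -66.1 kJ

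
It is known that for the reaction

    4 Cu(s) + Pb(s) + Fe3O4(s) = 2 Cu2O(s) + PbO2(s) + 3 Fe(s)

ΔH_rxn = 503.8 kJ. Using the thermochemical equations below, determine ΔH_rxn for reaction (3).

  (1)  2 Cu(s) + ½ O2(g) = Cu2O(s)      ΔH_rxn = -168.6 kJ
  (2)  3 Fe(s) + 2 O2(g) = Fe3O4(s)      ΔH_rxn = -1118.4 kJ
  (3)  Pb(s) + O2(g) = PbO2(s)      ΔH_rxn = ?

(1) × 2: (2)·(-168.6) = -337.2 kJ
(2) reversed: +1118.4 kJ
(3) as written: contributes x
+503.8 = (-337.2) + (+1118.4) + x
x = (+503.8 − (+781.2)) / (1) = -277.4 kJ

ΔH_rxn = -277.4 kJ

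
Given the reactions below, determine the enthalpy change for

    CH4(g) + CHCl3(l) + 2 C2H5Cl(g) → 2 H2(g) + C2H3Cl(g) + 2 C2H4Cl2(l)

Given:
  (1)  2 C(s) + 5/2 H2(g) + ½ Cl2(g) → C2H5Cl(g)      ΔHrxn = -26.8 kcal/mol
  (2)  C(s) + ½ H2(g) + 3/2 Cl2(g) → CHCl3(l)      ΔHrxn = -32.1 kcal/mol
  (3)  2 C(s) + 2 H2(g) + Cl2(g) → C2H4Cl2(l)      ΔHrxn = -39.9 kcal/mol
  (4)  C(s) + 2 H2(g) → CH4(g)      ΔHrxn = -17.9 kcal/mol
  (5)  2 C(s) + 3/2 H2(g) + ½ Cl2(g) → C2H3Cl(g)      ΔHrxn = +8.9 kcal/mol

ΔHrxn = 32.7 kcal/mol

(1) reversed and × 2: (-2)·(-26.8) = +53.6 kcal/mol
(2) reversed: +32.1 kcal/mol
(3) × 2: (2)·(-39.9) = -79.8 kcal/mol
(4) reversed: +17.9 kcal/mol
(5) as written: +8.9 kcal/mol
Since enthalpy is a state function, ΔHrxn = (-2)·(-26.8) + (-1)·(-32.1) + (2)·(-39.9) + (-1)·(-17.9) + (1)·(+8.9) = 32.7 kcal/mol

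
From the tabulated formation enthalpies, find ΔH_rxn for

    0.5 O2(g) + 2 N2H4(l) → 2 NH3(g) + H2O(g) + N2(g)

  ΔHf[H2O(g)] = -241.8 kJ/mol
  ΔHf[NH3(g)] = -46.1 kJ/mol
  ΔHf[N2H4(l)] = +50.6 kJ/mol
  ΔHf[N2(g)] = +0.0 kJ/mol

ΔH_rxn = -435.2 kJ/mol

Products: 2·(-46.1) + 1·(-241.8) + 1·(+0.0) = -334.0
Reactants: 1/2·(+0.0) + 2·(+50.6) = +101.2
ΔH_rxn = (-334.0) − (+101.2) = -435.2 kJ/mol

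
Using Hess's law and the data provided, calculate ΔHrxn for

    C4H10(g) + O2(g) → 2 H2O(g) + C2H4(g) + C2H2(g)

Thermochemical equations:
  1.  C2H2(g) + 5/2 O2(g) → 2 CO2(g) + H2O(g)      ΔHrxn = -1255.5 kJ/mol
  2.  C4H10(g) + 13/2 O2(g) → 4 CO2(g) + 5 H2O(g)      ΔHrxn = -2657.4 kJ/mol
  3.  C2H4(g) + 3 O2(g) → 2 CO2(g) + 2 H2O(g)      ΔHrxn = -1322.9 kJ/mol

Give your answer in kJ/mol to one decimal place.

eq. 1 reversed (C2H2(g) must end up as a product): +1255.5 kJ/mol
eq. 2 as written (C4H10(g) already on the reactant side): -2657.4 kJ/mol
eq. 3 reversed (C2H4(g) must end up as a product): +1322.9 kJ/mol
ΔHrxn = (+1255.5) + (-2657.4) + (+1322.9) = -79.0 kJ/mol

ΔHrxn = -79.0 kJ/mol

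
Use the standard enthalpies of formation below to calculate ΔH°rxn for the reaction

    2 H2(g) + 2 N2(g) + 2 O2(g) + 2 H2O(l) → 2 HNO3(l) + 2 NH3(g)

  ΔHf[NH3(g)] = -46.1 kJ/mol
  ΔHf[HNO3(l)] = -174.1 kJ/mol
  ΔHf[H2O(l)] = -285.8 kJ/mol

ΔH°rxn = 131.2 kJ/mol

ΔH°rxn = Σ nΔHf°(products) − Σ nΔHf°(reactants).
Products: 2·(-174.1) + 2·(-46.1) = -440.4
Reactants: 2·(+0.0) + 2·(+0.0) + 2·(+0.0) + 2·(-285.8) = -571.6
ΔH°rxn = (-440.4) − (-571.6) = 131.2 kJ/mol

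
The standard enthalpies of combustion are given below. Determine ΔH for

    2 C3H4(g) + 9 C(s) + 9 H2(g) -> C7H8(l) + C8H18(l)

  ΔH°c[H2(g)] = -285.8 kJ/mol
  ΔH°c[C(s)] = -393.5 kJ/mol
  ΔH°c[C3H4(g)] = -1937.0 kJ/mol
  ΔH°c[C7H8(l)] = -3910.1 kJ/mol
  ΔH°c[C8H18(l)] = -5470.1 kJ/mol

Using ΔH = Σ nΔHc°(reactants) − Σ nΔHc°(products):
= [2·(-1937.0) + 9·(-393.5) + 9·(-285.8)] − [1·(-3910.1) + 1·(-5470.1)]
= -607.5 kJ/mol

ΔH = -607.5 kJ/mol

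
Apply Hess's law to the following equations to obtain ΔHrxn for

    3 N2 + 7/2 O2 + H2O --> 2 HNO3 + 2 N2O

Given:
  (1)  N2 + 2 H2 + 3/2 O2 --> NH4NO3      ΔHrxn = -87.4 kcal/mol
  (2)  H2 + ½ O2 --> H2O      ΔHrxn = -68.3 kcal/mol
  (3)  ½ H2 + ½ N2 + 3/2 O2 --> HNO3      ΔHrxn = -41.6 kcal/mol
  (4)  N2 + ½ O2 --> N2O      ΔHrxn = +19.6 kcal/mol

(1): not needed (NH4NO3 appears nowhere else).
(2) reversed (H2O must end up as a reactant): +68.3 kcal/mol
(3) × 2 (scale by 2 for the 2 HNO3): (2)·(-41.6) = -83.2 kcal/mol
(4) × 2 (scale by 2 for the 2 N2O): (2)·(+19.6) = +39.2 kcal/mol
By Hess's law, ΔHrxn = (+68.3) + (-83.2) + (+39.2) = 24.3 kcal/mol

ΔHrxn = 24.3 kcal/mol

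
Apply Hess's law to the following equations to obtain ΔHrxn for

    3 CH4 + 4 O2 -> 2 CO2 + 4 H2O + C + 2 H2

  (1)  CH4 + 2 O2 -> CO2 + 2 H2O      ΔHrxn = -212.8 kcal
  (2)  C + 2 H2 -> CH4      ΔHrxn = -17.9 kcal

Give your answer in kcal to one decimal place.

(1) × 2 (scale by 2 for the 2 CO2): (2)·(-212.8) = -425.6 kcal
(2) reversed (C must end up as a product): +17.9 kcal
Since enthalpy is a state function, ΔHrxn = (2)·(-212.8) + (-1)·(-17.9) = -407.7 kcal

ΔHrxn = -407.7 kcal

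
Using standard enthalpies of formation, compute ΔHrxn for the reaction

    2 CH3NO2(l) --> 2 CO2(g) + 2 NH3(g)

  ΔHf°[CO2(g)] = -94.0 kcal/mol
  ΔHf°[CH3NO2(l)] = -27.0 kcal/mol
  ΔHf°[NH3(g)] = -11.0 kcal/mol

ΔHrxn = -156.0 kcal/mol

Products: 2·(-94.0) + 2·(-11.0) = -210.0
Reactants: 2·(-27.0) = -54.0
ΔHrxn = (-210.0) − (-54.0) = -156.0 kcal/mol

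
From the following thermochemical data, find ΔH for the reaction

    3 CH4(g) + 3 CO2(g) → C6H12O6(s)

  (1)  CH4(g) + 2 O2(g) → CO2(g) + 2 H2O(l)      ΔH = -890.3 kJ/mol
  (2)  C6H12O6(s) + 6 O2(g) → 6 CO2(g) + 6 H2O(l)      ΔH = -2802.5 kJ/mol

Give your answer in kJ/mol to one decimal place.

ΔH = 131.6 kJ/mol

(1) × 3 (scale by 3 for the 3 CH4(g)): (3)·(-890.3) = -2670.9 kJ/mol
(2) reversed (C6H12O6(s) must end up as a product): +2802.5 kJ/mol
ΔH = (3)·(-890.3) + (-1)·(-2802.5) = 131.6 kJ/mol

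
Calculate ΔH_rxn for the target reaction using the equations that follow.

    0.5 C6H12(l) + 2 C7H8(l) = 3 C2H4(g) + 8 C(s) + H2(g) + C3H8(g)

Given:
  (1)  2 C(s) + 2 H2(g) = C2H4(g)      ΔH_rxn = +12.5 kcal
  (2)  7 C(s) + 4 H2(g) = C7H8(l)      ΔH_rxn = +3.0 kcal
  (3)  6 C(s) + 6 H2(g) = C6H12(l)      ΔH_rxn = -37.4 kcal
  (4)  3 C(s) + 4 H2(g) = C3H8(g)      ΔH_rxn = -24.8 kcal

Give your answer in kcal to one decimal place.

ΔH_rxn = 25.4 kcal

(1) × 3 (scale by 3 for the 3 C2H4(g)): (3)·(+12.5) = +37.5 kcal
(2) reversed and × 2 (reverse to put C7H8(l) on the reactant side; ×2 to match 2 C7H8(l) in the target): (-2)·(+3.0) = -6.0 kcal
(3) reversed and × 1/2 (C6H12(l) must end up as a reactant; scale by 1/2 for the 1/2 C6H12(l)): (-1/2)·(-37.4) = +18.7 kcal
(4) as written (C3H8(g) already on the product side): -24.8 kcal
ΔH_rxn = (+37.5) + (-6.0) + (+18.7) + (-24.8) = 25.4 kcal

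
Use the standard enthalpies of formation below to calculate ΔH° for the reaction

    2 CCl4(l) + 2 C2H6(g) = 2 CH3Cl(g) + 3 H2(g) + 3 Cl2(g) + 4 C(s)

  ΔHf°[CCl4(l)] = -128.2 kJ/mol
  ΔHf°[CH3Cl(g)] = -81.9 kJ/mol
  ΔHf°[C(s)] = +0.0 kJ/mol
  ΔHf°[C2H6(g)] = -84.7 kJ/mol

ΔH° = 262.0 kJ/mol

Products: 2·(-81.9) + 3·(+0.0) + 3·(+0.0) + 4·(+0.0) = -163.8
Reactants: 2·(-128.2) + 2·(-84.7) = -425.8
ΔH° = (-163.8) − (-425.8) = 262.0 kJ/mol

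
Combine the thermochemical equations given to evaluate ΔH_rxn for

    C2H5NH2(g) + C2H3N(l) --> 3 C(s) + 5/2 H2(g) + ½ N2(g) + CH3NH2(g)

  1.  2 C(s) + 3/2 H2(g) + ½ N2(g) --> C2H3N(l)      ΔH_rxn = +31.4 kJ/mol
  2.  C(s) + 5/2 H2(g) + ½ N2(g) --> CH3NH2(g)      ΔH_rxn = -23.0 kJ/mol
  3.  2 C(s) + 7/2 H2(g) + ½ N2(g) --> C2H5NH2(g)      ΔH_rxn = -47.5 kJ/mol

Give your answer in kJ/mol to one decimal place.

ΔH_rxn = -6.9 kJ/mol

eq. 1 reversed: -31.4 kJ/mol
eq. 2 as written: -23.0 kJ/mol
eq. 3 reversed: +47.5 kJ/mol
Summing the manipulated equations, ΔH_rxn = (-1)·(+31.4) + (1)·(-23.0) + (-1)·(-47.5) = -6.9 kJ/mol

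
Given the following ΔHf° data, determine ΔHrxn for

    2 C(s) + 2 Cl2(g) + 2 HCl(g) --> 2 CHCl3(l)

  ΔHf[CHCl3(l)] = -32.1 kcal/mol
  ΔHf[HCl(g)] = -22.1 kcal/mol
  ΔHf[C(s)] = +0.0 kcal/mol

ΔHrxn = -20.0 kcal/mol

Products: 2·(-32.1) = -64.2
Reactants: 2·(+0.0) + 2·(+0.0) + 2·(-22.1) = -44.2
ΔHrxn = (-64.2) − (-44.2) = -20.0 kcal/mol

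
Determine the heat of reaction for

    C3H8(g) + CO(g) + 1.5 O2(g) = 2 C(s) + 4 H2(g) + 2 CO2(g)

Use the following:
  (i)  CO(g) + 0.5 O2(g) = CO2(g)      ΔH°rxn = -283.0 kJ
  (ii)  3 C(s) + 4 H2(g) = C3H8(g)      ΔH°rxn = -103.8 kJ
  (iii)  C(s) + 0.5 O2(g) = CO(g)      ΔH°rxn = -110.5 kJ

(i) × 2: (2)·(-283.0) = -566.0 kJ
(ii) reversed: +103.8 kJ
(iii) as written: -110.5 kJ
By Hess's law, ΔH°rxn = (2)·(-283.0) + (-1)·(-103.8) + (1)·(-110.5) = -572.7 kJ

ΔH°rxn = -572.7 kJ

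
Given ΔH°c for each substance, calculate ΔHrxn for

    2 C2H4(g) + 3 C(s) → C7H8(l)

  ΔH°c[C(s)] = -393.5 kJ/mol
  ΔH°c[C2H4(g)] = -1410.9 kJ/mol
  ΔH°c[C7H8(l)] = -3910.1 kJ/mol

With combustion enthalpies, reactants minus products:
= [2·(-1410.9) + 3·(-393.5)] − [1·(-3910.1)]
= -92.2 kJ/mol

ΔHrxn = -92.2 kJ/mol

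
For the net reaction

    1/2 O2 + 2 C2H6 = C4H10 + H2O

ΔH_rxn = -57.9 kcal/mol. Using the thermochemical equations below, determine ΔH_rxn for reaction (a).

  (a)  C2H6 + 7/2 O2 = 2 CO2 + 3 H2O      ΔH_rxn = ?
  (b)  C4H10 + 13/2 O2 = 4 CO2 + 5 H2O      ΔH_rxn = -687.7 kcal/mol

ΔH_rxn = -372.8 kcal/mol

(a) × 2 (scale by 2 for the 2 C2H6): contributes 2·x
(b) reversed (reverse to put C4H10 on the product side): +687.7 kcal/mol
-57.9 = (+687.7) + 2·x
x = (-57.9 − (+687.7)) / (2) = -372.8 kcal/mol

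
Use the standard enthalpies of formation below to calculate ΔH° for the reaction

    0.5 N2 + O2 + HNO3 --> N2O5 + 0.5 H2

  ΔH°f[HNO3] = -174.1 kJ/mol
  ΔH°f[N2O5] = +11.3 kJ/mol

Products: 1·(+11.3) + 1/2·(+0.0) = +11.3
Reactants: 1/2·(+0.0) + 1·(+0.0) + 1·(-174.1) = -174.1
ΔH° = (+11.3) − (-174.1) = 185.4 kJ/mol

ΔH° = 185.4 kJ/mol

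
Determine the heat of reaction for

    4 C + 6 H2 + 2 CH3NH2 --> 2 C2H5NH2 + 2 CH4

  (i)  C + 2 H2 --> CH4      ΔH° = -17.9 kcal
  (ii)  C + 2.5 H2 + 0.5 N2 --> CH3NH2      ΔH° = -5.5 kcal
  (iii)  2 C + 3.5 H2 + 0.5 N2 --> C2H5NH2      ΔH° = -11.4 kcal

ΔH° = -47.6 kcal

(i) × 2: (2)·(-17.9) = -35.8 kcal
(ii) reversed and × 2: (-2)·(-5.5) = +11.0 kcal
(iii) × 2: (2)·(-11.4) = -22.8 kcal
ΔH° = (2)·(-17.9) + (-2)·(-5.5) + (2)·(-11.4) = -47.6 kcal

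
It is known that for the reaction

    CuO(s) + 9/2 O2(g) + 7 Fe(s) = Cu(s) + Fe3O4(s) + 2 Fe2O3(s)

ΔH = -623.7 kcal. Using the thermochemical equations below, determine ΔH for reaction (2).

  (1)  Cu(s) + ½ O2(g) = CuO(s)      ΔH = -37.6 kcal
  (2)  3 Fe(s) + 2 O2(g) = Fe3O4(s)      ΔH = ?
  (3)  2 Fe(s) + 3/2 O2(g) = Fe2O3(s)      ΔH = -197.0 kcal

ΔH = -267.3 kcal

(1) reversed: +37.6 kcal
(2) as written: contributes x
(3) × 2: (2)·(-197.0) = -394.0 kcal
-623.7 = (+37.6) + (-394.0) + x
x = (-623.7 − (-356.4)) / (1) = -267.3 kcal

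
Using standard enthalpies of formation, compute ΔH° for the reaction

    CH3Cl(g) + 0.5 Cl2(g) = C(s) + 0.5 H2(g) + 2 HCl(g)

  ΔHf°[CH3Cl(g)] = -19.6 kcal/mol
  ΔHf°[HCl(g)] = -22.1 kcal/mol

ΔH°rxn = Σ nΔHf°(products) − Σ nΔHf°(reactants).
Products: 1·(+0.0) + 1/2·(+0.0) + 2·(-22.1) = -44.2
Reactants: 1·(-19.6) + 1/2·(+0.0) = -19.6
ΔH° = (-44.2) − (-19.6) = -24.6 kcal/mol

ΔH° = -24.6 kcal/mol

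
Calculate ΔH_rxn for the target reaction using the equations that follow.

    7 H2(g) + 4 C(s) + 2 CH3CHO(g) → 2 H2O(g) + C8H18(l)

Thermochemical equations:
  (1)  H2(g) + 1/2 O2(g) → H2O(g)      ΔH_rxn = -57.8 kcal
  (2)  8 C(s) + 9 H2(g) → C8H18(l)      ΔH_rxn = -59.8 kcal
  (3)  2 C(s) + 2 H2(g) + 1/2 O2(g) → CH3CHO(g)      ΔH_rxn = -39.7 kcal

ΔH_rxn = -96.0 kcal

(1) × 2 (×2 to match 2 H2O(g) in the target): (2)·(-57.8) = -115.6 kcal
(2) as written (C8H18(l) already on the product side): -59.8 kcal
(3) reversed and × 2 (CH3CHO(g) must end up as a reactant; ×2 to match 2 CH3CHO(g) in the target): (-2)·(-39.7) = +79.4 kcal
Since enthalpy is a state function, ΔH_rxn = (2)·(-57.8) + (1)·(-59.8) + (-2)·(-39.7) = -96.0 kcal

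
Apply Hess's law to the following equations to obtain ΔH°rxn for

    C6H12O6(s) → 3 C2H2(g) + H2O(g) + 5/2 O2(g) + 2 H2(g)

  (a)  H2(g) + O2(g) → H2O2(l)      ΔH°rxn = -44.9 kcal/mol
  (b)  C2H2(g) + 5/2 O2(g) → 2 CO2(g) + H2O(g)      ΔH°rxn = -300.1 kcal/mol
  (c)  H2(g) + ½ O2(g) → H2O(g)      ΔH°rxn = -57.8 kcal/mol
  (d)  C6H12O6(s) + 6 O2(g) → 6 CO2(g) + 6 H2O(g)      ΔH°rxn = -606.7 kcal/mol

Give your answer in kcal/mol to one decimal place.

(a): not needed (H2O2(l) appears nowhere else).
(b) reversed and × 3 (C2H2(g) must end up as a product; ×3 to match 3 C2H2(g) in the target): (-3)·(-300.1) = +900.3 kcal/mol
(c) reversed and × 2: (-2)·(-57.8) = +115.6 kcal/mol
(d) as written (C6H12O6(s) already on the reactant side): -606.7 kcal/mol
ΔH°rxn = (+900.3) + (+115.6) + (-606.7) = 409.2 kcal/mol

ΔH°rxn = 409.2 kcal/mol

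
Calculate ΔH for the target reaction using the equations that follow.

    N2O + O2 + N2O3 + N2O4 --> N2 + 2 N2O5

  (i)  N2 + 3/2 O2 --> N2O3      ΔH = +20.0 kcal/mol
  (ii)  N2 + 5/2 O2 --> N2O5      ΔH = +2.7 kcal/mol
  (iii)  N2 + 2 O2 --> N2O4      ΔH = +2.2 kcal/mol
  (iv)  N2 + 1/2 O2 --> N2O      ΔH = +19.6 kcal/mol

(i) reversed: -20.0 kcal/mol
(ii) × 2: (2)·(+2.7) = +5.4 kcal/mol
(iii) reversed: -2.2 kcal/mol
(iv) reversed: -19.6 kcal/mol
Combining the equations, ΔH = (-1)·(+20.0) + (2)·(+2.7) + (-1)·(+2.2) + (-1)·(+19.6) = -36.4 kcal/mol

ΔH = -36.4 kcal/mol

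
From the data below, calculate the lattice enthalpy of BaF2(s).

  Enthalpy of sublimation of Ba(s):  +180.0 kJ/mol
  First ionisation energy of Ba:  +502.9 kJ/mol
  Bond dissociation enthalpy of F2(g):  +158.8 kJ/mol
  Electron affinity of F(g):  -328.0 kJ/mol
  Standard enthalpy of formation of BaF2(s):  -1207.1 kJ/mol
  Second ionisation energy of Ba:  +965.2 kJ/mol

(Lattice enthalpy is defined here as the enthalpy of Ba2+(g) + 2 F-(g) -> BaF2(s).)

ΔHf° = 1·ΔHsub + 1·(ΣIE) + 1·D(F2) + 2·EA + U
-1207.1 = 1·(+180.0) + 1·(+1468.1) + 1·(+158.8) + 2·(-328.0) + U
U = -1207.1 − (+1150.9) = -2358.0 kJ/mol

U = -2358.0 kJ/mol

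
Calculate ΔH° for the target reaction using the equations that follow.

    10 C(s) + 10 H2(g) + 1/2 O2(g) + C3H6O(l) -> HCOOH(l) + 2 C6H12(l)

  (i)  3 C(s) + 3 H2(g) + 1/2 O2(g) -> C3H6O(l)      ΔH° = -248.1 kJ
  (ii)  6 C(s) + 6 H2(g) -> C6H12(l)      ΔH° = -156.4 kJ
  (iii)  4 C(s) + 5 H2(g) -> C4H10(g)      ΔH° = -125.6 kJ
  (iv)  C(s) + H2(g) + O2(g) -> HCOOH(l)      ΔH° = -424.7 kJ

(i) reversed (reverse to put C3H6O(l) on the reactant side): +248.1 kJ
(ii) × 2 (scale by 2 for the 2 C6H12(l)): (2)·(-156.4) = -312.8 kJ
(iii): not needed (C4H10(g) appears nowhere else).
(iv) as written (HCOOH(l) already on the product side): -424.7 kJ
ΔH° = (-1)·(-248.1) + (2)·(-156.4) + (1)·(-424.7) = -489.4 kJ

ΔH° = -489.4 kJ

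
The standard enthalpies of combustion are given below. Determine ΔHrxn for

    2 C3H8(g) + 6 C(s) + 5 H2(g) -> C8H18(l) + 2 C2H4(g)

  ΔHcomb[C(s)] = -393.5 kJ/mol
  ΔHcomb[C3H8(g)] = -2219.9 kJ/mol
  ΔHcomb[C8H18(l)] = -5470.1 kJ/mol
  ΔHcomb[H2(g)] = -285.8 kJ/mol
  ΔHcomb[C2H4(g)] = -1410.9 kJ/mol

With combustion enthalpies, reactants minus products:
= [2·(-2219.9) + 6·(-393.5) + 5·(-285.8)] − [1·(-5470.1) + 2·(-1410.9)]
= 62.1 kJ/mol

ΔHrxn = 62.1 kJ/mol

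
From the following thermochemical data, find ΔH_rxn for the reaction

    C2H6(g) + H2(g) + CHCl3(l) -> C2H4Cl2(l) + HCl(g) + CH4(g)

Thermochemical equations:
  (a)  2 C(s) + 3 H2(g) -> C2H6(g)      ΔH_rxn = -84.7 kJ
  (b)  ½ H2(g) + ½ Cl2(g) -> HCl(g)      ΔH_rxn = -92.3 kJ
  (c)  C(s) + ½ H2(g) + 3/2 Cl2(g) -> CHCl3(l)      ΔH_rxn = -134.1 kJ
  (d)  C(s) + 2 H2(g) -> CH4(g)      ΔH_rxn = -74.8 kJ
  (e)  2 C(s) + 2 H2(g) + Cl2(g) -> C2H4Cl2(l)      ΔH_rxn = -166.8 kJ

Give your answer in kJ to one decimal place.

(a) reversed: +84.7 kJ
(b) as written: -92.3 kJ
(c) reversed: +134.1 kJ
(d) as written: -74.8 kJ
(e) as written: -166.8 kJ
Combining the equations, ΔH_rxn = (+84.7) + (-92.3) + (+134.1) + (-74.8) + (-166.8) = -115.1 kJ

ΔH_rxn = -115.1 kJ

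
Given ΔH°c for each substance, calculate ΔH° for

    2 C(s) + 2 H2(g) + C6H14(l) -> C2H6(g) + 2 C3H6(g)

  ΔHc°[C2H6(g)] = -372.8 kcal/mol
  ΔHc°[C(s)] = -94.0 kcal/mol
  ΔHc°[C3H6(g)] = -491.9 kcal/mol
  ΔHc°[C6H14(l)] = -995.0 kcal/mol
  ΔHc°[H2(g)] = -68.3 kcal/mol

ΔH° = 37.0 kcal/mol

Using ΔH = Σ nΔHc°(reactants) − Σ nΔHc°(products):
= [2·(-94.0) + 2·(-68.3) + 1·(-995.0)] − [1·(-372.8) + 2·(-491.9)]
= 37.0 kcal/mol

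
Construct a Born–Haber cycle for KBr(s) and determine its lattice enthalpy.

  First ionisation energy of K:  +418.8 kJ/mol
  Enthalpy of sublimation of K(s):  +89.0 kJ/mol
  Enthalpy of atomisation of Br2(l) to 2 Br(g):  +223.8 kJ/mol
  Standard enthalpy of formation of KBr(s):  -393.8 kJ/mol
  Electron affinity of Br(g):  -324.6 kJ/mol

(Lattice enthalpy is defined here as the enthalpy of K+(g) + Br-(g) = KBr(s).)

ΔHf° = 1·ΔHsub + 1·(ΣIE) + 1/2·D(Br2) + 1·EA + U
-393.8 = 1·(+89.0) + 1·(+418.8) + 1/2·(+223.8) + 1·(-324.6) + U
U = -393.8 − (+295.1) = -688.9 kJ/mol

U = -688.9 kJ/mol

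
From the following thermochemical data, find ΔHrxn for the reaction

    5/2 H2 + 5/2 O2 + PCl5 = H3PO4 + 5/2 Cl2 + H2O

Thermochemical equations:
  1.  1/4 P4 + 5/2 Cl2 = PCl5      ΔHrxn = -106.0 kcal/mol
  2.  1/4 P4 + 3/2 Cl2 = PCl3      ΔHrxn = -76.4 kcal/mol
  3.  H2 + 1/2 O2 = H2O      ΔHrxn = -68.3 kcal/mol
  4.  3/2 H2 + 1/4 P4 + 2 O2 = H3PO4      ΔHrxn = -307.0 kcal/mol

eq. 1 reversed (reverse to put PCl5 on the reactant side): +106.0 kcal/mol
eq. 2: not needed (PCl3 appears nowhere else).
eq. 3 as written (H2O already on the product side): -68.3 kcal/mol
eq. 4 as written (H3PO4 already on the product side): -307.0 kcal/mol
Since enthalpy is a state function, ΔHrxn = (+106.0) + (-68.3) + (-307.0) = -269.3 kcal/mol

ΔHrxn = -269.3 kcal/mol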